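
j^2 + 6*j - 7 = (j - 1)*(j + 7)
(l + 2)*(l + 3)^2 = l^3 + 8*l^2 + 21*l + 18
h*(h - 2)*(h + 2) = h^3 - 4*h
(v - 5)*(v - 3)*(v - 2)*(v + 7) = v^4 - 3*v^3 - 39*v^2 + 187*v - 210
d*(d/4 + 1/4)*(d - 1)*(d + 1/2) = d^4/4 + d^3/8 - d^2/4 - d/8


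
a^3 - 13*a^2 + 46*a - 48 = (a - 8)*(a - 3)*(a - 2)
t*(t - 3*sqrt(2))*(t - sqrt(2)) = t^3 - 4*sqrt(2)*t^2 + 6*t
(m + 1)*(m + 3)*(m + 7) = m^3 + 11*m^2 + 31*m + 21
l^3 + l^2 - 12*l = l*(l - 3)*(l + 4)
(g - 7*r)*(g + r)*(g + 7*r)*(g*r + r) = g^4*r + g^3*r^2 + g^3*r - 49*g^2*r^3 + g^2*r^2 - 49*g*r^4 - 49*g*r^3 - 49*r^4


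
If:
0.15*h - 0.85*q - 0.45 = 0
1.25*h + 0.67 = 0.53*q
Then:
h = -0.82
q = -0.67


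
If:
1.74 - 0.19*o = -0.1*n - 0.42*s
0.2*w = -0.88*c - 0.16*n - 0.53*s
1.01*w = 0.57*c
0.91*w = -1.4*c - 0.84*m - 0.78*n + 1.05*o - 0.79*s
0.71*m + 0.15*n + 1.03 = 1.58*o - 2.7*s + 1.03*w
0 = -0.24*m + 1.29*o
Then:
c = 2.23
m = 8.60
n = -12.02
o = 1.60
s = -0.56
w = 1.26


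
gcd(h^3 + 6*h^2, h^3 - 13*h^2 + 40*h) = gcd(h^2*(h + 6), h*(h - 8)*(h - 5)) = h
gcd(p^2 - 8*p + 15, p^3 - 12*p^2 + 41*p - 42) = p - 3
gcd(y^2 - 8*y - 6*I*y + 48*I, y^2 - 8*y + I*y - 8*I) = y - 8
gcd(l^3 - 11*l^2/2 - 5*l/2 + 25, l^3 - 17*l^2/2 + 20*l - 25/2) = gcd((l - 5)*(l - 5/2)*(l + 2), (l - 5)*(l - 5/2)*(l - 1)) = l^2 - 15*l/2 + 25/2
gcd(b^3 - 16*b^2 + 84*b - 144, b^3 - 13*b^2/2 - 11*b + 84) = b^2 - 10*b + 24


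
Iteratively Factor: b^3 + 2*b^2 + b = (b)*(b^2 + 2*b + 1) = b*(b + 1)*(b + 1)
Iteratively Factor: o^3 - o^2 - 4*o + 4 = (o + 2)*(o^2 - 3*o + 2) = (o - 2)*(o + 2)*(o - 1)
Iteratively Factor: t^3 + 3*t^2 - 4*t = (t - 1)*(t^2 + 4*t) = (t - 1)*(t + 4)*(t)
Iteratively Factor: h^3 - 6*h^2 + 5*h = (h - 5)*(h^2 - h) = (h - 5)*(h - 1)*(h)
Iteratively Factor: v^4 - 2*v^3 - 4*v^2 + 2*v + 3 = (v - 3)*(v^3 + v^2 - v - 1) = (v - 3)*(v + 1)*(v^2 - 1) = (v - 3)*(v - 1)*(v + 1)*(v + 1)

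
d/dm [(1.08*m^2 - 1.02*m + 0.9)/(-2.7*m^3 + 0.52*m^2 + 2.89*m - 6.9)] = (2.916*m^4 - 5.508*m^3 + 10.9416*m^2 - 15.84*m + 4.437)/(7.29*m^6 - 2.808*m^5 - 15.3356*m^4 + 40.2656*m^3 + 1.1761*m^2 - 39.882*m + 47.61)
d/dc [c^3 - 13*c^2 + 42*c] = 3*c^2 - 26*c + 42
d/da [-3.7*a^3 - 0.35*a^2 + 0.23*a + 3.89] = -11.1*a^2 - 0.7*a + 0.23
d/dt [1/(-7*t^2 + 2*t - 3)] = 2*(7*t - 1)/(7*t^2 - 2*t + 3)^2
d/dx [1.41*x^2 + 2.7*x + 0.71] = 2.82*x + 2.7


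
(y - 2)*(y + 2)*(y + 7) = y^3 + 7*y^2 - 4*y - 28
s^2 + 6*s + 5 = (s + 1)*(s + 5)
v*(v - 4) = v^2 - 4*v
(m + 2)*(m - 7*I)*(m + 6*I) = m^3 + 2*m^2 - I*m^2 + 42*m - 2*I*m + 84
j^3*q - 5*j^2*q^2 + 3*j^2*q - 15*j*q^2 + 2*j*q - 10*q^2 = (j + 2)*(j - 5*q)*(j*q + q)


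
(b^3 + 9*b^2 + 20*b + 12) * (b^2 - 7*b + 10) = b^5 + 2*b^4 - 33*b^3 - 38*b^2 + 116*b + 120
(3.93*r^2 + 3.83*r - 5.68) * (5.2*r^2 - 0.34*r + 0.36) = 20.436*r^4 + 18.5798*r^3 - 29.4234*r^2 + 3.31*r - 2.0448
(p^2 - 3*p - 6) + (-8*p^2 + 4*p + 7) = -7*p^2 + p + 1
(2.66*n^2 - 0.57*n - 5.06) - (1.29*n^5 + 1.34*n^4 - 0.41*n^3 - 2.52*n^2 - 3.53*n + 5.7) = -1.29*n^5 - 1.34*n^4 + 0.41*n^3 + 5.18*n^2 + 2.96*n - 10.76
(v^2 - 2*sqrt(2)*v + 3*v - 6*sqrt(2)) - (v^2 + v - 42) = -2*sqrt(2)*v + 2*v - 6*sqrt(2) + 42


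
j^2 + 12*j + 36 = (j + 6)^2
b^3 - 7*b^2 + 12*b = b*(b - 4)*(b - 3)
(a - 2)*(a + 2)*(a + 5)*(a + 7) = a^4 + 12*a^3 + 31*a^2 - 48*a - 140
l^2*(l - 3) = l^3 - 3*l^2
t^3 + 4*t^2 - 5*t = t*(t - 1)*(t + 5)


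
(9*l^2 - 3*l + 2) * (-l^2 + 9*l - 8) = -9*l^4 + 84*l^3 - 101*l^2 + 42*l - 16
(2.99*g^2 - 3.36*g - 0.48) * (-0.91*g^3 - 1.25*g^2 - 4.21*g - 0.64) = -2.7209*g^5 - 0.6799*g^4 - 7.9511*g^3 + 12.832*g^2 + 4.1712*g + 0.3072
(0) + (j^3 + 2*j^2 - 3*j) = j^3 + 2*j^2 - 3*j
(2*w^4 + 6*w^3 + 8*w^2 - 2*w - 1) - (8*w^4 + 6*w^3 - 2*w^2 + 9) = -6*w^4 + 10*w^2 - 2*w - 10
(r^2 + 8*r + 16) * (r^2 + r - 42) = r^4 + 9*r^3 - 18*r^2 - 320*r - 672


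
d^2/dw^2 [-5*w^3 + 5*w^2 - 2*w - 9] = 10 - 30*w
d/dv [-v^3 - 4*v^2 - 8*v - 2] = -3*v^2 - 8*v - 8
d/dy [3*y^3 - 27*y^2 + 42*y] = 9*y^2 - 54*y + 42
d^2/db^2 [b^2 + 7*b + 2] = 2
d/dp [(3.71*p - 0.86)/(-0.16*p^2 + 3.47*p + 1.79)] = (0.5936*p^2 - 0.2752*p + 9.6251)/(0.0256*p^4 - 1.1104*p^3 + 11.4681*p^2 + 12.4226*p + 3.2041)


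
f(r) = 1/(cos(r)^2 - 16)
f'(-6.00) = 0.00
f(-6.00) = -0.07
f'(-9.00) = 0.00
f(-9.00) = -0.07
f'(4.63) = 0.00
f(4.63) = -0.06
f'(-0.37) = -0.00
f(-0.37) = -0.07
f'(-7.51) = -0.00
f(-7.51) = -0.06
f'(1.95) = -0.00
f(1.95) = -0.06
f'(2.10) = -0.00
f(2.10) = -0.06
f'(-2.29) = 0.00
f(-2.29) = -0.06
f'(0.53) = 0.00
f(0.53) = -0.07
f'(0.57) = 0.00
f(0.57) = -0.07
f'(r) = 2*sin(r)*cos(r)/(cos(r)^2 - 16)^2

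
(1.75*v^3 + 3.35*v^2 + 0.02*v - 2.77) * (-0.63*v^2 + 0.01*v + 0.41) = -1.1025*v^5 - 2.093*v^4 + 0.7384*v^3 + 3.1188*v^2 - 0.0195*v - 1.1357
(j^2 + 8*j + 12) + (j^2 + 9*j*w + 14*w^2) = 2*j^2 + 9*j*w + 8*j + 14*w^2 + 12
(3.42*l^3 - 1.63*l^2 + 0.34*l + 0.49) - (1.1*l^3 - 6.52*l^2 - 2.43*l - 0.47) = 2.32*l^3 + 4.89*l^2 + 2.77*l + 0.96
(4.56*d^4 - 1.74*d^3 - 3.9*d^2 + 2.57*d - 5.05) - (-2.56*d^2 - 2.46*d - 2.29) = 4.56*d^4 - 1.74*d^3 - 1.34*d^2 + 5.03*d - 2.76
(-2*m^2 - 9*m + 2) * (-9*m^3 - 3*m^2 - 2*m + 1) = 18*m^5 + 87*m^4 + 13*m^3 + 10*m^2 - 13*m + 2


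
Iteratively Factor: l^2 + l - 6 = (l - 2)*(l + 3)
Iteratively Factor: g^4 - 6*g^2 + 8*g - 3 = (g - 1)*(g^3 + g^2 - 5*g + 3) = (g - 1)^2*(g^2 + 2*g - 3) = (g - 1)^2*(g + 3)*(g - 1)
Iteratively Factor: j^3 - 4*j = (j)*(j^2 - 4) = j*(j - 2)*(j + 2)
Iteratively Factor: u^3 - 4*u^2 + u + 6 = (u - 3)*(u^2 - u - 2) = (u - 3)*(u - 2)*(u + 1)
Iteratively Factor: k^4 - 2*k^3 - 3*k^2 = (k)*(k^3 - 2*k^2 - 3*k) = k^2*(k^2 - 2*k - 3) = k^2*(k - 3)*(k + 1)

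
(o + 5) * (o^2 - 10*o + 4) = o^3 - 5*o^2 - 46*o + 20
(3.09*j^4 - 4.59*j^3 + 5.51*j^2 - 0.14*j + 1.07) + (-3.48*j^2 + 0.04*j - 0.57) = 3.09*j^4 - 4.59*j^3 + 2.03*j^2 - 0.1*j + 0.5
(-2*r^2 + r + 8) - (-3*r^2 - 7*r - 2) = r^2 + 8*r + 10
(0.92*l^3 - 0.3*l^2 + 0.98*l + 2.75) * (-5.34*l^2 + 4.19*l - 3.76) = -4.9128*l^5 + 5.4568*l^4 - 9.9494*l^3 - 9.4508*l^2 + 7.8377*l - 10.34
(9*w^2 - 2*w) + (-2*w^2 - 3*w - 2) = 7*w^2 - 5*w - 2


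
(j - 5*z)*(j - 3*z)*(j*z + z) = j^3*z - 8*j^2*z^2 + j^2*z + 15*j*z^3 - 8*j*z^2 + 15*z^3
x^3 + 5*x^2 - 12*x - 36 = (x - 3)*(x + 2)*(x + 6)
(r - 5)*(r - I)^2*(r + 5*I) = r^4 - 5*r^3 + 3*I*r^3 + 9*r^2 - 15*I*r^2 - 45*r - 5*I*r + 25*I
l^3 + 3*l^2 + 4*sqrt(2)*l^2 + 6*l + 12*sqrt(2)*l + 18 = (l + 3)*(l + sqrt(2))*(l + 3*sqrt(2))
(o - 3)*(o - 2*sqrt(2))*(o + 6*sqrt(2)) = o^3 - 3*o^2 + 4*sqrt(2)*o^2 - 24*o - 12*sqrt(2)*o + 72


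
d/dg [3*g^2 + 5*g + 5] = 6*g + 5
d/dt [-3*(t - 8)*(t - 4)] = 36 - 6*t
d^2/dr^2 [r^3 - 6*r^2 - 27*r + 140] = 6*r - 12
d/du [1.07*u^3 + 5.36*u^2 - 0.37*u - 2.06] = 3.21*u^2 + 10.72*u - 0.37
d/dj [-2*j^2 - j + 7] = -4*j - 1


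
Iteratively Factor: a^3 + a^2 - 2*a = (a + 2)*(a^2 - a) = a*(a + 2)*(a - 1)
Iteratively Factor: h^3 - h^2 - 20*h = (h)*(h^2 - h - 20) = h*(h - 5)*(h + 4)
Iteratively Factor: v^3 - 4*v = (v)*(v^2 - 4) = v*(v - 2)*(v + 2)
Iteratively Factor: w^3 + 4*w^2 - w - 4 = (w + 4)*(w^2 - 1) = (w + 1)*(w + 4)*(w - 1)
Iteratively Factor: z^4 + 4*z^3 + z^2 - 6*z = (z + 2)*(z^3 + 2*z^2 - 3*z) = (z - 1)*(z + 2)*(z^2 + 3*z) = z*(z - 1)*(z + 2)*(z + 3)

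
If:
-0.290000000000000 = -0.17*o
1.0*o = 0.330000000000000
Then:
No Solution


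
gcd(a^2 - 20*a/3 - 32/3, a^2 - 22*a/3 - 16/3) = a - 8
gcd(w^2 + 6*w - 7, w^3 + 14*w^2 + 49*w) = w + 7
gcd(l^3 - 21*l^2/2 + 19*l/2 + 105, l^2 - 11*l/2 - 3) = l - 6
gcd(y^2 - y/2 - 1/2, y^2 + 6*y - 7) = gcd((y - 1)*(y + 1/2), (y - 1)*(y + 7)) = y - 1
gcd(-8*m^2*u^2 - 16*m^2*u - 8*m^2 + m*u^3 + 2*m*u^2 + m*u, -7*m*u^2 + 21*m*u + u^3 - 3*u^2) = 1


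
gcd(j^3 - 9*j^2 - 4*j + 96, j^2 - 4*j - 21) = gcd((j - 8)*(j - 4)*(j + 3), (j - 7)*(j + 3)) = j + 3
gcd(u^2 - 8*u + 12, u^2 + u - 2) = 1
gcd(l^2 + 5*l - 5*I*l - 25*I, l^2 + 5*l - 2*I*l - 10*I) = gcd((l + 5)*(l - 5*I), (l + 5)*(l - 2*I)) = l + 5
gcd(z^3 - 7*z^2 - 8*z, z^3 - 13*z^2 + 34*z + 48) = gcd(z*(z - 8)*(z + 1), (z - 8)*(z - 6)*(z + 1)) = z^2 - 7*z - 8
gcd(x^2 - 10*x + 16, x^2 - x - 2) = x - 2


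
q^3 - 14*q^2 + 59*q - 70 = (q - 7)*(q - 5)*(q - 2)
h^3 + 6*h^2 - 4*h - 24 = (h - 2)*(h + 2)*(h + 6)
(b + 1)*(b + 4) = b^2 + 5*b + 4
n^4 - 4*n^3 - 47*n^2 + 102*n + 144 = (n - 8)*(n - 3)*(n + 1)*(n + 6)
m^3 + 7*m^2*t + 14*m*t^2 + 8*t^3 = (m + t)*(m + 2*t)*(m + 4*t)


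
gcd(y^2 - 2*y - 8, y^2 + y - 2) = y + 2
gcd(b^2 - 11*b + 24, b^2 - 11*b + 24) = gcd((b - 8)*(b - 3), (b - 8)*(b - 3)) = b^2 - 11*b + 24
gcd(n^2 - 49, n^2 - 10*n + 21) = n - 7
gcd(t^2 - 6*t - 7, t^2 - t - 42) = t - 7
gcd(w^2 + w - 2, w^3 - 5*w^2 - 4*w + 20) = w + 2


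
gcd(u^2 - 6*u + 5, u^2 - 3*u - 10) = u - 5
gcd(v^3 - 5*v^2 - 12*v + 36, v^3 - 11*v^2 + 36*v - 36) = v^2 - 8*v + 12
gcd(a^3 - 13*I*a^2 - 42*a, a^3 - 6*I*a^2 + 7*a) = a^2 - 7*I*a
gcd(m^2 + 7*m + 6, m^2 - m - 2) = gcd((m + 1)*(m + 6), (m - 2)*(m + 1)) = m + 1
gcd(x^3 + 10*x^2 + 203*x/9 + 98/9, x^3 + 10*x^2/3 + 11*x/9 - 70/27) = x + 7/3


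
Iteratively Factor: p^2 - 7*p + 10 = (p - 2)*(p - 5)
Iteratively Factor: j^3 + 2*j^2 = (j)*(j^2 + 2*j) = j^2*(j + 2)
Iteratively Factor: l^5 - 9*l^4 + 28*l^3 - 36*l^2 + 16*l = (l - 2)*(l^4 - 7*l^3 + 14*l^2 - 8*l) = (l - 4)*(l - 2)*(l^3 - 3*l^2 + 2*l) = (l - 4)*(l - 2)^2*(l^2 - l) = l*(l - 4)*(l - 2)^2*(l - 1)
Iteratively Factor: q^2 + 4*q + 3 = (q + 1)*(q + 3)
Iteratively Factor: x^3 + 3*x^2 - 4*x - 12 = (x - 2)*(x^2 + 5*x + 6) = (x - 2)*(x + 3)*(x + 2)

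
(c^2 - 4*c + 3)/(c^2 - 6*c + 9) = (c - 1)/(c - 3)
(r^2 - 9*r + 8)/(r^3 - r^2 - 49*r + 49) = (r - 8)/(r^2 - 49)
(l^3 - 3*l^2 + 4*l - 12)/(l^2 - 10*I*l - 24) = (-l^3 + 3*l^2 - 4*l + 12)/(-l^2 + 10*I*l + 24)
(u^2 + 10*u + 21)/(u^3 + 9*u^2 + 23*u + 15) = (u + 7)/(u^2 + 6*u + 5)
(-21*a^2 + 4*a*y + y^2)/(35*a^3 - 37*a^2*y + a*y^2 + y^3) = (-3*a + y)/(5*a^2 - 6*a*y + y^2)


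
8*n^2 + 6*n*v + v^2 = (2*n + v)*(4*n + v)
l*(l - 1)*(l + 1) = l^3 - l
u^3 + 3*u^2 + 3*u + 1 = (u + 1)^3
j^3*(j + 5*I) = j^4 + 5*I*j^3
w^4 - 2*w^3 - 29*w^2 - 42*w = w*(w - 7)*(w + 2)*(w + 3)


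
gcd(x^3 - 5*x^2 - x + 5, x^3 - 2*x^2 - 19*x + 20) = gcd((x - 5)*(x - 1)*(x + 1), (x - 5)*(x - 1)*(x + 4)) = x^2 - 6*x + 5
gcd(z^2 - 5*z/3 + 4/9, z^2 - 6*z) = 1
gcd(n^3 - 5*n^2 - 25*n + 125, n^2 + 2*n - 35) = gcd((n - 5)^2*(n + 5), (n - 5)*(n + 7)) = n - 5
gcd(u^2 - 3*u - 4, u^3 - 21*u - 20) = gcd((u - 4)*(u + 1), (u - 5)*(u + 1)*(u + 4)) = u + 1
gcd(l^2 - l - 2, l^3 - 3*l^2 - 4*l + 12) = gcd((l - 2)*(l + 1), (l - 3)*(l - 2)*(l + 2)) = l - 2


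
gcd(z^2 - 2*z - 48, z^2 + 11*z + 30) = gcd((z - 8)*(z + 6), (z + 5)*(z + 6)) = z + 6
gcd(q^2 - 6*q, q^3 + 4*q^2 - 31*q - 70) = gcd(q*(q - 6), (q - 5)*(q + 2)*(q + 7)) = 1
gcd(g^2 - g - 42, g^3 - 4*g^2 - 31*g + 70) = g - 7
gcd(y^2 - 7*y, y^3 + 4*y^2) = y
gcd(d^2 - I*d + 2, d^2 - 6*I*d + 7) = d + I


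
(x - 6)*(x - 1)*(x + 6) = x^3 - x^2 - 36*x + 36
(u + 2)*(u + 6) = u^2 + 8*u + 12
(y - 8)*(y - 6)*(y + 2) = y^3 - 12*y^2 + 20*y + 96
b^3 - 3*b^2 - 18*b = b*(b - 6)*(b + 3)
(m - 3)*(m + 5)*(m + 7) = m^3 + 9*m^2 - m - 105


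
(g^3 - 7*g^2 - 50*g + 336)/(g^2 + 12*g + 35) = (g^2 - 14*g + 48)/(g + 5)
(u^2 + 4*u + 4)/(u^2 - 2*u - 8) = (u + 2)/(u - 4)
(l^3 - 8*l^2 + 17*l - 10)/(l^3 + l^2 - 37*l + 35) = (l - 2)/(l + 7)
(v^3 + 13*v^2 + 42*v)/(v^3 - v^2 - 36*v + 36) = v*(v + 7)/(v^2 - 7*v + 6)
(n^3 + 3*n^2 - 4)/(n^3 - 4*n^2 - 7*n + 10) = (n + 2)/(n - 5)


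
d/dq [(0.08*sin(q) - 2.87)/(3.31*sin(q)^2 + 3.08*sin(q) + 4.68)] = (-0.2648*sin(q)^2 + 18.9994*sin(q) + 9.214)*cos(q)/(10.9561*sin(q)^4 + 20.3896*sin(q)^3 + 40.468*sin(q)^2 + 28.8288*sin(q) + 21.9024)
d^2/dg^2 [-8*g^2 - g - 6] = -16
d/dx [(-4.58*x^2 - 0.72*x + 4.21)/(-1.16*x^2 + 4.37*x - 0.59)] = (-20.8498*x^2 + 15.1716*x - 17.9729)/(1.3456*x^4 - 10.1384*x^3 + 20.4657*x^2 - 5.1566*x + 0.3481)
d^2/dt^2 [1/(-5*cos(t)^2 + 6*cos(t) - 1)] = (200*sin(t)^4 - 132*sin(t)^2 + 237*cos(t) - 45*cos(3*t) - 192)/(2*(cos(t) - 1)^3*(5*cos(t) - 1)^3)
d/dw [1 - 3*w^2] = -6*w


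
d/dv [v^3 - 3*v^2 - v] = 3*v^2 - 6*v - 1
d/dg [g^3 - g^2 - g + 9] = 3*g^2 - 2*g - 1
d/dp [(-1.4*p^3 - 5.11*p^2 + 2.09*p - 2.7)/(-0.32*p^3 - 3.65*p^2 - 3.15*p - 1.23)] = (3.4748*p^4 + 10.1576*p^3 + 26.299*p^2 - 7.1394*p - 11.0757)/(0.1024*p^6 + 2.336*p^5 + 15.3385*p^4 + 23.7822*p^3 + 18.9015*p^2 + 7.749*p + 1.5129)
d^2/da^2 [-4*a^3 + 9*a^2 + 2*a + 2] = 18 - 24*a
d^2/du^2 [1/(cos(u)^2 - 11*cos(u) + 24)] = (-4*sin(u)^4 + 27*sin(u)^2 - 1221*cos(u)/4 + 33*cos(3*u)/4 + 171)/((cos(u) - 8)^3*(cos(u) - 3)^3)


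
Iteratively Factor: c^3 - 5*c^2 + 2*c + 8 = (c - 2)*(c^2 - 3*c - 4) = (c - 4)*(c - 2)*(c + 1)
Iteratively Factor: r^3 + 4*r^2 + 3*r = (r + 1)*(r^2 + 3*r) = r*(r + 1)*(r + 3)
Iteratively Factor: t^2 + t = (t)*(t + 1)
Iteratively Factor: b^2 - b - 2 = (b + 1)*(b - 2)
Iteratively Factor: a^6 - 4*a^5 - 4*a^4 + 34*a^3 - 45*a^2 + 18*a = (a - 1)*(a^5 - 3*a^4 - 7*a^3 + 27*a^2 - 18*a) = (a - 3)*(a - 1)*(a^4 - 7*a^2 + 6*a) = (a - 3)*(a - 2)*(a - 1)*(a^3 + 2*a^2 - 3*a) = (a - 3)*(a - 2)*(a - 1)*(a + 3)*(a^2 - a) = (a - 3)*(a - 2)*(a - 1)^2*(a + 3)*(a)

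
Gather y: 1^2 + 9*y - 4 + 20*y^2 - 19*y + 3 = 20*y^2 - 10*y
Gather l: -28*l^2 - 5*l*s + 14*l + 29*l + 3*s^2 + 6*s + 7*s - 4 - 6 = -28*l^2 + l*(43 - 5*s) + 3*s^2 + 13*s - 10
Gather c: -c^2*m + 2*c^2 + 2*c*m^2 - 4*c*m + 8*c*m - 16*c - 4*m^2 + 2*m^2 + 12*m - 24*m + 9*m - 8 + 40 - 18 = c^2*(2 - m) + c*(2*m^2 + 4*m - 16) - 2*m^2 - 3*m + 14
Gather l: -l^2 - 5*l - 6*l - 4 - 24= -l^2 - 11*l - 28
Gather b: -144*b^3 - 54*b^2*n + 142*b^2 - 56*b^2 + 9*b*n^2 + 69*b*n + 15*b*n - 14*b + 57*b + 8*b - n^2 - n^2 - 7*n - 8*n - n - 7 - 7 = -144*b^3 + b^2*(86 - 54*n) + b*(9*n^2 + 84*n + 51) - 2*n^2 - 16*n - 14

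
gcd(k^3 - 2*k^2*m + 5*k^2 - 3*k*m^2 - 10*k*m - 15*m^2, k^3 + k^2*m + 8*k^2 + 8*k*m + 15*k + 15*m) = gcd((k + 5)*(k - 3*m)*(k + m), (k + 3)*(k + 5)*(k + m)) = k^2 + k*m + 5*k + 5*m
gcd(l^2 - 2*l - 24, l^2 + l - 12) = l + 4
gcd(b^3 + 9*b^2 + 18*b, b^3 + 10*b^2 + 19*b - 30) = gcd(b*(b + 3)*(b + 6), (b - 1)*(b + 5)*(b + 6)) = b + 6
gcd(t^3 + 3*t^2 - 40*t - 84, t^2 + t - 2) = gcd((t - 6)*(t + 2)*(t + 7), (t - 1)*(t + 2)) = t + 2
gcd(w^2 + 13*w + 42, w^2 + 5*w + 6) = 1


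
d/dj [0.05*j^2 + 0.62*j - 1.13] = 0.1*j + 0.62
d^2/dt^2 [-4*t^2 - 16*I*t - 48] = -8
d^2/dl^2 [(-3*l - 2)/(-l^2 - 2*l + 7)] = 2*(4*(l + 1)^2*(3*l + 2) - (9*l + 8)*(l^2 + 2*l - 7))/(l^2 + 2*l - 7)^3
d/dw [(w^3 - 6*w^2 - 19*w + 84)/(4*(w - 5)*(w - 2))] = (w^4 - 14*w^3 + 91*w^2 - 288*w + 398)/(4*(w^4 - 14*w^3 + 69*w^2 - 140*w + 100))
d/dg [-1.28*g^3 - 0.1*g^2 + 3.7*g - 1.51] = -3.84*g^2 - 0.2*g + 3.7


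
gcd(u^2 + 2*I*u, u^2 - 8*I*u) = u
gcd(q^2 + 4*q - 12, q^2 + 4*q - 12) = q^2 + 4*q - 12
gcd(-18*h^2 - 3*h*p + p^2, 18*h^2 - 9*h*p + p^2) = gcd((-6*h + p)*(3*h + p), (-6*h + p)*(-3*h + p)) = -6*h + p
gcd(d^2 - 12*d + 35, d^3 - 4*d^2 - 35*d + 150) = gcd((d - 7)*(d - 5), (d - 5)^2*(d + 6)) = d - 5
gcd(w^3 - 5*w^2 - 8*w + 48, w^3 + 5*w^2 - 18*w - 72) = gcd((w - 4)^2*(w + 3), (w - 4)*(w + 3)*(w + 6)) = w^2 - w - 12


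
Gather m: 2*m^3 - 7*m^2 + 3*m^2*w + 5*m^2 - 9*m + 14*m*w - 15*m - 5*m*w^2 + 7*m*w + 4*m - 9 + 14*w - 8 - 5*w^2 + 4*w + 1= 2*m^3 + m^2*(3*w - 2) + m*(-5*w^2 + 21*w - 20) - 5*w^2 + 18*w - 16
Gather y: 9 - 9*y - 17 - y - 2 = -10*y - 10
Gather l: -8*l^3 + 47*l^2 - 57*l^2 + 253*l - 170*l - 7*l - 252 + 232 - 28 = -8*l^3 - 10*l^2 + 76*l - 48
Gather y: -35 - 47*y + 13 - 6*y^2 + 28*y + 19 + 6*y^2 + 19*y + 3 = 0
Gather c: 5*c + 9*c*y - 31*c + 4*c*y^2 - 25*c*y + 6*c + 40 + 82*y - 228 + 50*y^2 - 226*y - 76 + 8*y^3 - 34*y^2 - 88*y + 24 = c*(4*y^2 - 16*y - 20) + 8*y^3 + 16*y^2 - 232*y - 240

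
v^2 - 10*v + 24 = (v - 6)*(v - 4)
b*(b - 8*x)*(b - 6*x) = b^3 - 14*b^2*x + 48*b*x^2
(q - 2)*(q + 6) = q^2 + 4*q - 12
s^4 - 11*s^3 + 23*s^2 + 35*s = s*(s - 7)*(s - 5)*(s + 1)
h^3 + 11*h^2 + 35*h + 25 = (h + 1)*(h + 5)^2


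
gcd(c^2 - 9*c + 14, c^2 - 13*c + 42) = c - 7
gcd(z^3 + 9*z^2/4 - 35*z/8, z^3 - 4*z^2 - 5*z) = z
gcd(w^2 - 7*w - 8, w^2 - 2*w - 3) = w + 1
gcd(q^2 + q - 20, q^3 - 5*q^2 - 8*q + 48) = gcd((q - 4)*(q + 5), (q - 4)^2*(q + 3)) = q - 4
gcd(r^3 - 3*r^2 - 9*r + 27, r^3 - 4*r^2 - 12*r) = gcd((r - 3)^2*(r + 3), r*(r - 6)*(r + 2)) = 1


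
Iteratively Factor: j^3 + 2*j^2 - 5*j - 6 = (j + 1)*(j^2 + j - 6) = (j + 1)*(j + 3)*(j - 2)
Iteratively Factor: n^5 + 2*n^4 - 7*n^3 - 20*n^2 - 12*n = (n + 2)*(n^4 - 7*n^2 - 6*n) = n*(n + 2)*(n^3 - 7*n - 6) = n*(n + 1)*(n + 2)*(n^2 - n - 6) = n*(n - 3)*(n + 1)*(n + 2)*(n + 2)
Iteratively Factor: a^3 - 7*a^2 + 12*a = (a - 4)*(a^2 - 3*a) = (a - 4)*(a - 3)*(a)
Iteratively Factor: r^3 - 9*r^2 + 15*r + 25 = (r - 5)*(r^2 - 4*r - 5) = (r - 5)*(r + 1)*(r - 5)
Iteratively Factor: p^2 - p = (p - 1)*(p)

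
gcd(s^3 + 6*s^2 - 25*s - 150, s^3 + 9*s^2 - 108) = s + 6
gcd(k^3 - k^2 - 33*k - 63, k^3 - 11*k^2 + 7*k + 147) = k^2 - 4*k - 21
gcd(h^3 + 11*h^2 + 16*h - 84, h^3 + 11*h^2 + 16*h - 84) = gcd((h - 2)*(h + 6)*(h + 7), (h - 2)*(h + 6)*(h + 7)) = h^3 + 11*h^2 + 16*h - 84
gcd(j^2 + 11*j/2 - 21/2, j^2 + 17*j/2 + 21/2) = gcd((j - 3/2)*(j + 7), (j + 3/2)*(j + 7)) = j + 7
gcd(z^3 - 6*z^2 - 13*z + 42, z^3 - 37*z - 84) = z^2 - 4*z - 21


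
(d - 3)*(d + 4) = d^2 + d - 12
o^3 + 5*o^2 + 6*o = o*(o + 2)*(o + 3)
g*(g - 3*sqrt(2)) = g^2 - 3*sqrt(2)*g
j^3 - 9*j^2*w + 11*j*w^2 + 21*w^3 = (j - 7*w)*(j - 3*w)*(j + w)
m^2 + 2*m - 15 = (m - 3)*(m + 5)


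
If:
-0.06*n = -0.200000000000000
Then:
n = 3.33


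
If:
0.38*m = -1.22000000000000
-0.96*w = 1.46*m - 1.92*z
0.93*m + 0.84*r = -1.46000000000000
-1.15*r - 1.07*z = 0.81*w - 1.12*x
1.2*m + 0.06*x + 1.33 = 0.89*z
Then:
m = -3.21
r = 1.82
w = -1.01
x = -1.68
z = -2.95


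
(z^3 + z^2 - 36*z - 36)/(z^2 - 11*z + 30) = (z^2 + 7*z + 6)/(z - 5)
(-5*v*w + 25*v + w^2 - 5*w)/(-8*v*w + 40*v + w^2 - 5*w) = (5*v - w)/(8*v - w)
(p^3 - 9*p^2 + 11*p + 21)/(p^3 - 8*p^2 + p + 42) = (p + 1)/(p + 2)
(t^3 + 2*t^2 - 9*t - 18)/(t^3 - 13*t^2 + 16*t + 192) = (t^2 - t - 6)/(t^2 - 16*t + 64)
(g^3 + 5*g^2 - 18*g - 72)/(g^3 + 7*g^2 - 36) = (g - 4)/(g - 2)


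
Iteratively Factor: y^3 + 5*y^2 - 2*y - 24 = (y - 2)*(y^2 + 7*y + 12) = (y - 2)*(y + 4)*(y + 3)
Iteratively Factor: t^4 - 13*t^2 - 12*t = (t + 1)*(t^3 - t^2 - 12*t) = (t + 1)*(t + 3)*(t^2 - 4*t) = (t - 4)*(t + 1)*(t + 3)*(t)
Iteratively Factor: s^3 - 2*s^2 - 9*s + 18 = (s + 3)*(s^2 - 5*s + 6) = (s - 3)*(s + 3)*(s - 2)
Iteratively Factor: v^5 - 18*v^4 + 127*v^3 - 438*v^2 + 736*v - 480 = (v - 5)*(v^4 - 13*v^3 + 62*v^2 - 128*v + 96) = (v - 5)*(v - 3)*(v^3 - 10*v^2 + 32*v - 32) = (v - 5)*(v - 4)*(v - 3)*(v^2 - 6*v + 8) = (v - 5)*(v - 4)*(v - 3)*(v - 2)*(v - 4)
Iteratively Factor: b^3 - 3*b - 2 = (b + 1)*(b^2 - b - 2) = (b - 2)*(b + 1)*(b + 1)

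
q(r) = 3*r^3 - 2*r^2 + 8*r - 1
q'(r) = 9*r^2 - 4*r + 8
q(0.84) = 6.09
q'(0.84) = 10.99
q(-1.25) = -19.98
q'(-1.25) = 27.06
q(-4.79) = -414.91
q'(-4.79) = 233.66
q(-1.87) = -42.57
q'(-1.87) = 46.95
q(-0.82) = -10.56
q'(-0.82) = 17.33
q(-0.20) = -2.70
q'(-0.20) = 9.16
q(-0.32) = -3.86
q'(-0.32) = 10.20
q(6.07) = 644.82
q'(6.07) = 315.32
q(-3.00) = -124.00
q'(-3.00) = 101.00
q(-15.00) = -10696.00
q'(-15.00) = 2093.00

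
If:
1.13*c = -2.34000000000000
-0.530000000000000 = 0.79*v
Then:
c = -2.07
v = -0.67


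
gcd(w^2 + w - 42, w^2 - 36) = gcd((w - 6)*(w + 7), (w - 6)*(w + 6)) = w - 6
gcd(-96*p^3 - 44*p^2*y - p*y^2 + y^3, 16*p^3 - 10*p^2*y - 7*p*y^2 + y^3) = -8*p + y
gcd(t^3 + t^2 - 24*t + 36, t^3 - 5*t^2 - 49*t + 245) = 1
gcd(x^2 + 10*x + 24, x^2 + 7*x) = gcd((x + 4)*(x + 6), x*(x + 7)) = 1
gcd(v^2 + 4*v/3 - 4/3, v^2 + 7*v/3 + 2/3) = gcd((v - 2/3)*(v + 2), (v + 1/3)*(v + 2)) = v + 2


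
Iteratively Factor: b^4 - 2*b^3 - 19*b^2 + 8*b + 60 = (b - 5)*(b^3 + 3*b^2 - 4*b - 12) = (b - 5)*(b + 2)*(b^2 + b - 6) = (b - 5)*(b - 2)*(b + 2)*(b + 3)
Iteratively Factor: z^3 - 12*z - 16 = (z - 4)*(z^2 + 4*z + 4) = (z - 4)*(z + 2)*(z + 2)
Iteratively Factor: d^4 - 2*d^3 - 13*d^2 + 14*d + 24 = (d + 1)*(d^3 - 3*d^2 - 10*d + 24) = (d - 2)*(d + 1)*(d^2 - d - 12) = (d - 2)*(d + 1)*(d + 3)*(d - 4)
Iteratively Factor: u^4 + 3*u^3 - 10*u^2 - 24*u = (u - 3)*(u^3 + 6*u^2 + 8*u) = u*(u - 3)*(u^2 + 6*u + 8) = u*(u - 3)*(u + 4)*(u + 2)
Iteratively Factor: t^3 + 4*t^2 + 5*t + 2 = (t + 1)*(t^2 + 3*t + 2) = (t + 1)^2*(t + 2)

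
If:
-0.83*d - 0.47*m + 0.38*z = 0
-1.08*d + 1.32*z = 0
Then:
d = 1.22222222222222*z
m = -1.34988179669031*z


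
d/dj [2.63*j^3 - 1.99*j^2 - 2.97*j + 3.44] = 7.89*j^2 - 3.98*j - 2.97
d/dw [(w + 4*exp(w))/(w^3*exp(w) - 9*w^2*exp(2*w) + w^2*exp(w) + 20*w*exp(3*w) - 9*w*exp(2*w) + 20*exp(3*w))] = (-(w + 4*exp(w))*(w^3 - 18*w^2*exp(w) + 4*w^2 + 60*w*exp(2*w) - 36*w*exp(w) + 2*w + 80*exp(2*w) - 9*exp(w)) + (4*exp(w) + 1)*(w^3 - 9*w^2*exp(w) + w^2 + 20*w*exp(2*w) - 9*w*exp(w) + 20*exp(2*w)))*exp(-w)/(w^3 - 9*w^2*exp(w) + w^2 + 20*w*exp(2*w) - 9*w*exp(w) + 20*exp(2*w))^2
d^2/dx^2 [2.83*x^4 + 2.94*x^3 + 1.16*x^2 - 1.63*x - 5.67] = 33.96*x^2 + 17.64*x + 2.32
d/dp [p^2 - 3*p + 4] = 2*p - 3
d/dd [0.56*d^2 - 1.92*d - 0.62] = 1.12*d - 1.92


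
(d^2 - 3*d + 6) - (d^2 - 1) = 7 - 3*d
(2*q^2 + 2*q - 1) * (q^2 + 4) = 2*q^4 + 2*q^3 + 7*q^2 + 8*q - 4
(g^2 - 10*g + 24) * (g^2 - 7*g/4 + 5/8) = g^4 - 47*g^3/4 + 337*g^2/8 - 193*g/4 + 15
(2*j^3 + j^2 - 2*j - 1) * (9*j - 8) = 18*j^4 - 7*j^3 - 26*j^2 + 7*j + 8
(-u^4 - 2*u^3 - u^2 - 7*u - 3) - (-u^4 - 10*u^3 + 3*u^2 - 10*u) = 8*u^3 - 4*u^2 + 3*u - 3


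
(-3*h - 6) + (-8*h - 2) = -11*h - 8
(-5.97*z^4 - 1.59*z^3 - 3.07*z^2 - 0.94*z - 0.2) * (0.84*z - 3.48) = -5.0148*z^5 + 19.44*z^4 + 2.9544*z^3 + 9.894*z^2 + 3.1032*z + 0.696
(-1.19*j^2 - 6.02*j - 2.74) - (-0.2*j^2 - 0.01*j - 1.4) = -0.99*j^2 - 6.01*j - 1.34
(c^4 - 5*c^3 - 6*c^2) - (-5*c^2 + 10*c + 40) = c^4 - 5*c^3 - c^2 - 10*c - 40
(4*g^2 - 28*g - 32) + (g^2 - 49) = 5*g^2 - 28*g - 81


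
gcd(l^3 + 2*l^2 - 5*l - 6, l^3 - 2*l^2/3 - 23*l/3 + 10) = l^2 + l - 6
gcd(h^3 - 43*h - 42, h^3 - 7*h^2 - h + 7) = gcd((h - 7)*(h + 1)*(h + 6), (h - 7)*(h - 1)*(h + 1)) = h^2 - 6*h - 7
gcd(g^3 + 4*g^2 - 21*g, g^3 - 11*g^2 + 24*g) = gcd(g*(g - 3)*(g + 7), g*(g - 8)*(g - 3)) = g^2 - 3*g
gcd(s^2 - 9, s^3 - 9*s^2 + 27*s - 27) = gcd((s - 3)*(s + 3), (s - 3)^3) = s - 3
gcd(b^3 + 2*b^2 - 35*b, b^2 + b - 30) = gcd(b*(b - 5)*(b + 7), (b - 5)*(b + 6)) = b - 5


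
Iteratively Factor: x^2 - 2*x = (x - 2)*(x)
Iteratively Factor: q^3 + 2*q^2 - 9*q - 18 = (q + 2)*(q^2 - 9) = (q - 3)*(q + 2)*(q + 3)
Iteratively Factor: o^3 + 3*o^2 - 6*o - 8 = (o + 4)*(o^2 - o - 2) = (o + 1)*(o + 4)*(o - 2)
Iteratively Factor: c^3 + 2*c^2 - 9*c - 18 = (c + 2)*(c^2 - 9) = (c + 2)*(c + 3)*(c - 3)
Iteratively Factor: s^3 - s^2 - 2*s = (s - 2)*(s^2 + s) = (s - 2)*(s + 1)*(s)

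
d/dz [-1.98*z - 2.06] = -1.98000000000000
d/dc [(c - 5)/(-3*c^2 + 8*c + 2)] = 3*(c^2 - 10*c + 14)/(9*c^4 - 48*c^3 + 52*c^2 + 32*c + 4)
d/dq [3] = 0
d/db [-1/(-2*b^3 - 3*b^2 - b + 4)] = (-6*b^2 - 6*b - 1)/(2*b^3 + 3*b^2 + b - 4)^2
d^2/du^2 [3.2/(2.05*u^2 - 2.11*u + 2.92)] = (-26.896*u^2 + 27.6832*u + 3.2*(4.1*u - 2.11)*(8.2*u - 4.22) - 38.3104)/(2.05*u^2 - 2.11*u + 2.92)^3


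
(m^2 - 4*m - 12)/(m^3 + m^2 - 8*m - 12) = (m - 6)/(m^2 - m - 6)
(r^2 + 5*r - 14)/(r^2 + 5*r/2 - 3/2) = 2*(r^2 + 5*r - 14)/(2*r^2 + 5*r - 3)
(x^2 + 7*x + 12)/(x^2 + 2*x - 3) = (x + 4)/(x - 1)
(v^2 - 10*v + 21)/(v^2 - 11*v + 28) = (v - 3)/(v - 4)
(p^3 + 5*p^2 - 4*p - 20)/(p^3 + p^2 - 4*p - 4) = (p + 5)/(p + 1)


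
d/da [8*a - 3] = 8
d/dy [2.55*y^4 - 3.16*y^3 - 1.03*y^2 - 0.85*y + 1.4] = 10.2*y^3 - 9.48*y^2 - 2.06*y - 0.85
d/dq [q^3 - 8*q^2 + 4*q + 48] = 3*q^2 - 16*q + 4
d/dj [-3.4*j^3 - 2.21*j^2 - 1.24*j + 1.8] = -10.2*j^2 - 4.42*j - 1.24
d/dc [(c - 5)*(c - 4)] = 2*c - 9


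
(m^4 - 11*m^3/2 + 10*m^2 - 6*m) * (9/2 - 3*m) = -3*m^5 + 21*m^4 - 219*m^3/4 + 63*m^2 - 27*m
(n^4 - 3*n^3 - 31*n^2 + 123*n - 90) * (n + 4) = n^5 + n^4 - 43*n^3 - n^2 + 402*n - 360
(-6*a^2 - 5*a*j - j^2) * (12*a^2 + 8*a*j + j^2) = -72*a^4 - 108*a^3*j - 58*a^2*j^2 - 13*a*j^3 - j^4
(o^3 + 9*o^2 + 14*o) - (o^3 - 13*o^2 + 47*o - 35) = 22*o^2 - 33*o + 35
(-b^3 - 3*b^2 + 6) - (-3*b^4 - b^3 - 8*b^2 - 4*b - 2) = 3*b^4 + 5*b^2 + 4*b + 8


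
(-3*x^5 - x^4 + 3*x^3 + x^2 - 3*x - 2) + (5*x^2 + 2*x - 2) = -3*x^5 - x^4 + 3*x^3 + 6*x^2 - x - 4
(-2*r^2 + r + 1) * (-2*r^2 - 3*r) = 4*r^4 + 4*r^3 - 5*r^2 - 3*r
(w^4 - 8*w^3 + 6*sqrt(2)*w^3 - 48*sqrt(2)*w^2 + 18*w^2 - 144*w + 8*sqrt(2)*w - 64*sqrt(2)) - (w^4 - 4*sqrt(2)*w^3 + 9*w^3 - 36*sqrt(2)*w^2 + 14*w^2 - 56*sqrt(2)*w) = -17*w^3 + 10*sqrt(2)*w^3 - 12*sqrt(2)*w^2 + 4*w^2 - 144*w + 64*sqrt(2)*w - 64*sqrt(2)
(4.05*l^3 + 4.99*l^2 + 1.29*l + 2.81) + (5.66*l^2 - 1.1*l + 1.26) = 4.05*l^3 + 10.65*l^2 + 0.19*l + 4.07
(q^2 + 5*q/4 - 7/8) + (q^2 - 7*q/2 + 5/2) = 2*q^2 - 9*q/4 + 13/8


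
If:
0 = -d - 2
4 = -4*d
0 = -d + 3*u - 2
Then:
No Solution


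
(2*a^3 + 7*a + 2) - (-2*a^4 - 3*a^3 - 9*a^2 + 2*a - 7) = 2*a^4 + 5*a^3 + 9*a^2 + 5*a + 9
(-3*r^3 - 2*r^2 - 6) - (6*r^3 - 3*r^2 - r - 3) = -9*r^3 + r^2 + r - 3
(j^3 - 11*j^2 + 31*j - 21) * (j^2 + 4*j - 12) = j^5 - 7*j^4 - 25*j^3 + 235*j^2 - 456*j + 252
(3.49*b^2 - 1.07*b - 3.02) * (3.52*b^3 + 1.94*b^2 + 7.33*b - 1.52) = 12.2848*b^5 + 3.0042*b^4 + 12.8755*b^3 - 19.0067*b^2 - 20.5102*b + 4.5904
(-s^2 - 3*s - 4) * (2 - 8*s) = 8*s^3 + 22*s^2 + 26*s - 8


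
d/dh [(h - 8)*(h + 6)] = 2*h - 2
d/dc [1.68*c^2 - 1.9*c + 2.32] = 3.36*c - 1.9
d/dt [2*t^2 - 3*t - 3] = 4*t - 3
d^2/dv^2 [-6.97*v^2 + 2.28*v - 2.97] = -13.9400000000000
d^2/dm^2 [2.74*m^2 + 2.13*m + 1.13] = 5.48000000000000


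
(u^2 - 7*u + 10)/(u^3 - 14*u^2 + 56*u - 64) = (u - 5)/(u^2 - 12*u + 32)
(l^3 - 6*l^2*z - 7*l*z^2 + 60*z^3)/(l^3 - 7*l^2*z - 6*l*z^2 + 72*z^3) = (-l + 5*z)/(-l + 6*z)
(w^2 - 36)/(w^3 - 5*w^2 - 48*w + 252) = (w + 6)/(w^2 + w - 42)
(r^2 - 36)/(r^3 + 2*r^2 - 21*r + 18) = (r - 6)/(r^2 - 4*r + 3)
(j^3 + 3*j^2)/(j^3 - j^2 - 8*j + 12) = j^2/(j^2 - 4*j + 4)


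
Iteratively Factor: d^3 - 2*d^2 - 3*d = (d)*(d^2 - 2*d - 3) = d*(d + 1)*(d - 3)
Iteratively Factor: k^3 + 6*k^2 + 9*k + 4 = (k + 1)*(k^2 + 5*k + 4) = (k + 1)*(k + 4)*(k + 1)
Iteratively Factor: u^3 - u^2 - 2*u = (u + 1)*(u^2 - 2*u) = (u - 2)*(u + 1)*(u)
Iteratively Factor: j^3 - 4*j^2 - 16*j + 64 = (j + 4)*(j^2 - 8*j + 16) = (j - 4)*(j + 4)*(j - 4)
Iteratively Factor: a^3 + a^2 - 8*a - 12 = (a + 2)*(a^2 - a - 6) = (a + 2)^2*(a - 3)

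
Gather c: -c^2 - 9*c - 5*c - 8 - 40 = -c^2 - 14*c - 48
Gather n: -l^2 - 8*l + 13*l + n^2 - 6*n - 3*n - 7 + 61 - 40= -l^2 + 5*l + n^2 - 9*n + 14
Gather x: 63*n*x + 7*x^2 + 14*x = 7*x^2 + x*(63*n + 14)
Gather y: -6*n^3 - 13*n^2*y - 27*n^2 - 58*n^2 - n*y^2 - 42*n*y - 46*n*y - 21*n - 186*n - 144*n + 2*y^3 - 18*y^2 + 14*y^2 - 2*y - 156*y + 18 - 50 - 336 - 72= -6*n^3 - 85*n^2 - 351*n + 2*y^3 + y^2*(-n - 4) + y*(-13*n^2 - 88*n - 158) - 440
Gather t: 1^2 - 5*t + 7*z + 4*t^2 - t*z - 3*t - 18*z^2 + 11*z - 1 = 4*t^2 + t*(-z - 8) - 18*z^2 + 18*z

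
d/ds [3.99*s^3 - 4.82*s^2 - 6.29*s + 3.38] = 11.97*s^2 - 9.64*s - 6.29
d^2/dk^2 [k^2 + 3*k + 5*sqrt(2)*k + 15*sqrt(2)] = 2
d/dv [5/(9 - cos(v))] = -5*sin(v)/(cos(v) - 9)^2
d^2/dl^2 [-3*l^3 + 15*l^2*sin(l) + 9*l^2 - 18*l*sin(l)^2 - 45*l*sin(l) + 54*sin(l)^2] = -15*l^2*sin(l) + 45*l*sin(l) + 60*l*cos(l) - 36*l*cos(2*l) - 18*l + 30*sin(l) - 36*sin(2*l) - 90*cos(l) + 108*cos(2*l) + 18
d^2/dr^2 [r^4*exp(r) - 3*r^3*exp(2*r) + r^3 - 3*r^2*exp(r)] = r^4*exp(r) - 12*r^3*exp(2*r) + 8*r^3*exp(r) - 36*r^2*exp(2*r) + 9*r^2*exp(r) - 18*r*exp(2*r) - 12*r*exp(r) + 6*r - 6*exp(r)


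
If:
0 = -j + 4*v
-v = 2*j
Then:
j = 0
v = 0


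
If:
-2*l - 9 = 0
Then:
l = -9/2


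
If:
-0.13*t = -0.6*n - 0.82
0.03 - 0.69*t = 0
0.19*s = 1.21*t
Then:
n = -1.36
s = 0.28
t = 0.04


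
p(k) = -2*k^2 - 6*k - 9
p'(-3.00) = 6.00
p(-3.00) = -9.00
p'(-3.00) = 6.00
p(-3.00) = -9.00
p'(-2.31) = 3.24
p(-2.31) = -5.81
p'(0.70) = -8.80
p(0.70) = -14.18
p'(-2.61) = 4.44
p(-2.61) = -6.96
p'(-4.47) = 11.88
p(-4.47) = -22.14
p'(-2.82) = 5.28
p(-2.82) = -7.98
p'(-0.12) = -5.52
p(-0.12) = -8.31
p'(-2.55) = 4.20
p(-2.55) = -6.70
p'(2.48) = -15.92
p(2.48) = -36.18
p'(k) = -4*k - 6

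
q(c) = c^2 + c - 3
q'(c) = 2*c + 1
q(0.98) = -1.06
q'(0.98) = 2.96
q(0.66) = -1.90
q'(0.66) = 2.32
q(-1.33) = -2.56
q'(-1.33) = -1.66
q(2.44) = 5.39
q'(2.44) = 5.88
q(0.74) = -1.71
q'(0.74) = 2.48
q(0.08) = -2.91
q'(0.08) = 1.16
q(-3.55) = 6.05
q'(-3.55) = -6.10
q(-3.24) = 4.26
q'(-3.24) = -5.48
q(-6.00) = 27.00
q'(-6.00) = -11.00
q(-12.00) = 129.00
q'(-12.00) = -23.00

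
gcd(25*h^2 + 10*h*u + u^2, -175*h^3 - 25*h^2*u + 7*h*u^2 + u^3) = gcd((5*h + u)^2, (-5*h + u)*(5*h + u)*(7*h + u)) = 5*h + u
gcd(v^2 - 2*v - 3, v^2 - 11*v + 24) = v - 3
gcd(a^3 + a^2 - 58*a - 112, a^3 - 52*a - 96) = a^2 - 6*a - 16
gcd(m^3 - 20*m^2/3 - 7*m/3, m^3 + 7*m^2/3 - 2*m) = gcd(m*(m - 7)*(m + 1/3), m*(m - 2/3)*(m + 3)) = m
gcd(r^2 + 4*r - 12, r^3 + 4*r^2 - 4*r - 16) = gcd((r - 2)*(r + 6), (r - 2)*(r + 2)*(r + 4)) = r - 2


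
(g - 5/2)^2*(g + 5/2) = g^3 - 5*g^2/2 - 25*g/4 + 125/8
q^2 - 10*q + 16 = (q - 8)*(q - 2)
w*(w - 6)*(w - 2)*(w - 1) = w^4 - 9*w^3 + 20*w^2 - 12*w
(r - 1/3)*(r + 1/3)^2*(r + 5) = r^4 + 16*r^3/3 + 14*r^2/9 - 16*r/27 - 5/27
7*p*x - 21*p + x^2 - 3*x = (7*p + x)*(x - 3)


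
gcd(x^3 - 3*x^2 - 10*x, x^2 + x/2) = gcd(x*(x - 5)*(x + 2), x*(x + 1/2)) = x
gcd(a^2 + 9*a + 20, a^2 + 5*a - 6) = 1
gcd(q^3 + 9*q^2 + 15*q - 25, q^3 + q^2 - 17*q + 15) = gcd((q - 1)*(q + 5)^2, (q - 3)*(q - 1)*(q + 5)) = q^2 + 4*q - 5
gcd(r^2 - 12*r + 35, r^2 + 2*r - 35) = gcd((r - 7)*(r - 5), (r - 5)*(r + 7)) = r - 5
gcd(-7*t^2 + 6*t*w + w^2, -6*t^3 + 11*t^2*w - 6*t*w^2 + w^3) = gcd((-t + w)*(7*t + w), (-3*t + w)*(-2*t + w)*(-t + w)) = t - w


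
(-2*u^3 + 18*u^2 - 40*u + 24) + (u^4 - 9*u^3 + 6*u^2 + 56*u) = u^4 - 11*u^3 + 24*u^2 + 16*u + 24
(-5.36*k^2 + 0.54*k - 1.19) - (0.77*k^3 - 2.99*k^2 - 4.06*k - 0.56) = -0.77*k^3 - 2.37*k^2 + 4.6*k - 0.63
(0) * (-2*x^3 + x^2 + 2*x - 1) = 0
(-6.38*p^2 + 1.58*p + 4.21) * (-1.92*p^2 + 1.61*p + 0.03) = 12.2496*p^4 - 13.3054*p^3 - 5.7308*p^2 + 6.8255*p + 0.1263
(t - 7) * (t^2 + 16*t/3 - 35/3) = t^3 - 5*t^2/3 - 49*t + 245/3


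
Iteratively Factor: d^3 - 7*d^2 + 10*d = (d - 5)*(d^2 - 2*d) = (d - 5)*(d - 2)*(d)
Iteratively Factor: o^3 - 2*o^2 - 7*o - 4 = (o - 4)*(o^2 + 2*o + 1) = (o - 4)*(o + 1)*(o + 1)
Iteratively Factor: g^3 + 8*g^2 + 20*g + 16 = (g + 4)*(g^2 + 4*g + 4) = (g + 2)*(g + 4)*(g + 2)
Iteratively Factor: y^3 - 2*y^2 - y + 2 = (y + 1)*(y^2 - 3*y + 2) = (y - 2)*(y + 1)*(y - 1)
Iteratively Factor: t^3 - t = (t + 1)*(t^2 - t) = (t - 1)*(t + 1)*(t)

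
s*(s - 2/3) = s^2 - 2*s/3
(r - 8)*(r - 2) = r^2 - 10*r + 16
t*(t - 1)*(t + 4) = t^3 + 3*t^2 - 4*t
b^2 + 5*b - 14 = (b - 2)*(b + 7)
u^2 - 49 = (u - 7)*(u + 7)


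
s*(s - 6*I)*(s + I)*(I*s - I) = I*s^4 + 5*s^3 - I*s^3 - 5*s^2 + 6*I*s^2 - 6*I*s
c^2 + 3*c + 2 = (c + 1)*(c + 2)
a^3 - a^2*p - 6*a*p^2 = a*(a - 3*p)*(a + 2*p)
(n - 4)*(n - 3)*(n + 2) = n^3 - 5*n^2 - 2*n + 24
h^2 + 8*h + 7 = (h + 1)*(h + 7)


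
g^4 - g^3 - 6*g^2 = g^2*(g - 3)*(g + 2)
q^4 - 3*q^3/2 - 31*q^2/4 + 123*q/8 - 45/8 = (q - 5/2)*(q - 3/2)*(q - 1/2)*(q + 3)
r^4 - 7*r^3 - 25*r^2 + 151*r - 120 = (r - 8)*(r - 3)*(r - 1)*(r + 5)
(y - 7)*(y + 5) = y^2 - 2*y - 35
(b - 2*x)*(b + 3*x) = b^2 + b*x - 6*x^2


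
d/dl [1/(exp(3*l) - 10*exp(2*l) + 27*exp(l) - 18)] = (-3*exp(2*l) + 20*exp(l) - 27)*exp(l)/(exp(3*l) - 10*exp(2*l) + 27*exp(l) - 18)^2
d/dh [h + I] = 1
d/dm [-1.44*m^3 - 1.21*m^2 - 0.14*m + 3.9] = -4.32*m^2 - 2.42*m - 0.14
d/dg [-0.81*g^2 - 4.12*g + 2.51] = -1.62*g - 4.12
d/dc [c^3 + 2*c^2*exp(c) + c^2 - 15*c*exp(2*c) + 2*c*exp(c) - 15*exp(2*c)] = 2*c^2*exp(c) + 3*c^2 - 30*c*exp(2*c) + 6*c*exp(c) + 2*c - 45*exp(2*c) + 2*exp(c)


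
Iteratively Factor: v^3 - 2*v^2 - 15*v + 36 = (v - 3)*(v^2 + v - 12) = (v - 3)*(v + 4)*(v - 3)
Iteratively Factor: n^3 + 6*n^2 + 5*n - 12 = (n + 3)*(n^2 + 3*n - 4) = (n - 1)*(n + 3)*(n + 4)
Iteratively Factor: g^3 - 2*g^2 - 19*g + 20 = (g + 4)*(g^2 - 6*g + 5) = (g - 1)*(g + 4)*(g - 5)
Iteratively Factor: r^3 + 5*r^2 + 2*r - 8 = (r + 4)*(r^2 + r - 2) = (r + 2)*(r + 4)*(r - 1)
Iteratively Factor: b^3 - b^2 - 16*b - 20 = (b - 5)*(b^2 + 4*b + 4) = (b - 5)*(b + 2)*(b + 2)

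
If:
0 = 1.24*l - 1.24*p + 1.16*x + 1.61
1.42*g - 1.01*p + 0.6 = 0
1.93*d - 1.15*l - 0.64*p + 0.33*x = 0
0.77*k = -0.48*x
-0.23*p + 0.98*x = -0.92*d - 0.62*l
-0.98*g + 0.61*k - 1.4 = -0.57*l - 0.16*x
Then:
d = 1.63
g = 0.07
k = 1.50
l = 1.65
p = 0.70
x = -2.41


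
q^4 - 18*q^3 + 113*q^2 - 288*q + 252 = (q - 7)*(q - 6)*(q - 3)*(q - 2)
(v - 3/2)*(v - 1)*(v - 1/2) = v^3 - 3*v^2 + 11*v/4 - 3/4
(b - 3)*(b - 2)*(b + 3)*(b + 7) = b^4 + 5*b^3 - 23*b^2 - 45*b + 126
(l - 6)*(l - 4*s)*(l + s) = l^3 - 3*l^2*s - 6*l^2 - 4*l*s^2 + 18*l*s + 24*s^2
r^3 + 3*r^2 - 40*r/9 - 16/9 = (r - 4/3)*(r + 1/3)*(r + 4)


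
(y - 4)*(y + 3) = y^2 - y - 12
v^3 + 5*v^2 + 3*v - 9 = (v - 1)*(v + 3)^2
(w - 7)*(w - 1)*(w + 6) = w^3 - 2*w^2 - 41*w + 42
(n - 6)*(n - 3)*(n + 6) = n^3 - 3*n^2 - 36*n + 108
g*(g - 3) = g^2 - 3*g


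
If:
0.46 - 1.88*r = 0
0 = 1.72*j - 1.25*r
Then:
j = 0.18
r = 0.24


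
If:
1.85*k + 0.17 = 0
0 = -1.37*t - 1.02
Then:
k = -0.09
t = -0.74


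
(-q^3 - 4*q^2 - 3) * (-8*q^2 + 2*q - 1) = 8*q^5 + 30*q^4 - 7*q^3 + 28*q^2 - 6*q + 3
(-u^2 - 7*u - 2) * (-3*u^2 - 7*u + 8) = 3*u^4 + 28*u^3 + 47*u^2 - 42*u - 16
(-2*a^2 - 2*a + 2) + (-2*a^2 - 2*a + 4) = -4*a^2 - 4*a + 6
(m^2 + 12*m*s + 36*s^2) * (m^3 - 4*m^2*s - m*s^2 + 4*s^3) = m^5 + 8*m^4*s - 13*m^3*s^2 - 152*m^2*s^3 + 12*m*s^4 + 144*s^5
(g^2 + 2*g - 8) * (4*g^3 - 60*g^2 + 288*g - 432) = 4*g^5 - 52*g^4 + 136*g^3 + 624*g^2 - 3168*g + 3456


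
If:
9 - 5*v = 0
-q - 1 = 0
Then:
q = -1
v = 9/5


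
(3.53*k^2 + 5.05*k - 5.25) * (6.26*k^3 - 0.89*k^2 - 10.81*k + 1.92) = 22.0978*k^5 + 28.4713*k^4 - 75.5188*k^3 - 43.1404*k^2 + 66.4485*k - 10.08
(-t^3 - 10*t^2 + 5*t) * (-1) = t^3 + 10*t^2 - 5*t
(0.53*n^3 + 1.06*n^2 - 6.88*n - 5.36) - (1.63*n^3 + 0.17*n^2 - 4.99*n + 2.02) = -1.1*n^3 + 0.89*n^2 - 1.89*n - 7.38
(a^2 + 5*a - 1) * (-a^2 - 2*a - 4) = -a^4 - 7*a^3 - 13*a^2 - 18*a + 4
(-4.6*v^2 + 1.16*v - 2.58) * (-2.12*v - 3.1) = 9.752*v^3 + 11.8008*v^2 + 1.8736*v + 7.998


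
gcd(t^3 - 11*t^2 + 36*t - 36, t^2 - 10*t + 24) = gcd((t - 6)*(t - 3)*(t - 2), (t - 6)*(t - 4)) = t - 6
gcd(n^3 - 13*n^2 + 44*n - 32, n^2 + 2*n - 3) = n - 1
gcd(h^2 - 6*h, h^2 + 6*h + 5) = 1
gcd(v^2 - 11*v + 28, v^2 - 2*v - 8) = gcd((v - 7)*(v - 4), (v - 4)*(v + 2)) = v - 4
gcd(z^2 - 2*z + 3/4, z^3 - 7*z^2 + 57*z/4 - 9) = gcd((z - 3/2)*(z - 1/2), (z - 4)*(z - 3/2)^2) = z - 3/2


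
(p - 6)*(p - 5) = p^2 - 11*p + 30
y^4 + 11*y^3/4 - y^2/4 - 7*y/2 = y*(y - 1)*(y + 7/4)*(y + 2)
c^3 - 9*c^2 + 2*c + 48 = (c - 8)*(c - 3)*(c + 2)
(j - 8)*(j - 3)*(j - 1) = j^3 - 12*j^2 + 35*j - 24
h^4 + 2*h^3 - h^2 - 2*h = h*(h - 1)*(h + 1)*(h + 2)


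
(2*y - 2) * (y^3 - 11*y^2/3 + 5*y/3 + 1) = 2*y^4 - 28*y^3/3 + 32*y^2/3 - 4*y/3 - 2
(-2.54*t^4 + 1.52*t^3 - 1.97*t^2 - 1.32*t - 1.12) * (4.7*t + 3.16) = -11.938*t^5 - 0.882400000000001*t^4 - 4.4558*t^3 - 12.4292*t^2 - 9.4352*t - 3.5392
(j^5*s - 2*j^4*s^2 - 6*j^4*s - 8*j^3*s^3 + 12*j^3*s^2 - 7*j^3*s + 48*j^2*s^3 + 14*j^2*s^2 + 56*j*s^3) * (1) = j^5*s - 2*j^4*s^2 - 6*j^4*s - 8*j^3*s^3 + 12*j^3*s^2 - 7*j^3*s + 48*j^2*s^3 + 14*j^2*s^2 + 56*j*s^3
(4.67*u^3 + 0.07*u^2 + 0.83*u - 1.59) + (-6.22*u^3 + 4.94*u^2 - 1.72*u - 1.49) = -1.55*u^3 + 5.01*u^2 - 0.89*u - 3.08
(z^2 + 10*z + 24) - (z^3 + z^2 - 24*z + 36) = -z^3 + 34*z - 12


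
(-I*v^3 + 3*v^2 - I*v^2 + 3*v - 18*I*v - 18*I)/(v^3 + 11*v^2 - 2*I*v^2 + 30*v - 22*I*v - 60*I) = (-I*v^3 + v^2*(3 - I) + v*(3 - 18*I) - 18*I)/(v^3 + v^2*(11 - 2*I) + v*(30 - 22*I) - 60*I)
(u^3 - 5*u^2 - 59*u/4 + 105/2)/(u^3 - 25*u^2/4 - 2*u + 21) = (4*u^2 + 4*u - 35)/(4*u^2 - u - 14)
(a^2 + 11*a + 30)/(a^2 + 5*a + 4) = (a^2 + 11*a + 30)/(a^2 + 5*a + 4)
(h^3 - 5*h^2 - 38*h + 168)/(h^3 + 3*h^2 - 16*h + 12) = (h^2 - 11*h + 28)/(h^2 - 3*h + 2)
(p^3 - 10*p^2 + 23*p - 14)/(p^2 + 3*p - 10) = (p^2 - 8*p + 7)/(p + 5)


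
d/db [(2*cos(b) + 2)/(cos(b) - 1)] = 4*sin(b)/(cos(b) - 1)^2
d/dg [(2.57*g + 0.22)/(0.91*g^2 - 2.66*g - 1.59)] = (2.3387*g^2 - 6.8362*g - (1.82*g - 2.66)*(2.57*g + 0.22) - 4.0863)/(-0.91*g^2 + 2.66*g + 1.59)^2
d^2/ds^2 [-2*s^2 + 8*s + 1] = -4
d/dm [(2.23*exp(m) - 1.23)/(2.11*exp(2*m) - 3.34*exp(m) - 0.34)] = (-4.7053*exp(2*m) + 5.1906*exp(m) - 4.8664)*exp(m)/(4.4521*exp(4*m) - 14.0948*exp(3*m) + 9.7208*exp(2*m) + 2.2712*exp(m) + 0.1156)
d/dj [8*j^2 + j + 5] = 16*j + 1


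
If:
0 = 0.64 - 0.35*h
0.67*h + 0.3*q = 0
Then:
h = 1.83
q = -4.08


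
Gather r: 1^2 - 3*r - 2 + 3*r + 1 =0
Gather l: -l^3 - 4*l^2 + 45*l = -l^3 - 4*l^2 + 45*l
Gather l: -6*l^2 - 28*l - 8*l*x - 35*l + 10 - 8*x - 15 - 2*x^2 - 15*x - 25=-6*l^2 + l*(-8*x - 63) - 2*x^2 - 23*x - 30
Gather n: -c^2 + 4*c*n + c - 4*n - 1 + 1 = -c^2 + c + n*(4*c - 4)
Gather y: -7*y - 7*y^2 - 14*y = -7*y^2 - 21*y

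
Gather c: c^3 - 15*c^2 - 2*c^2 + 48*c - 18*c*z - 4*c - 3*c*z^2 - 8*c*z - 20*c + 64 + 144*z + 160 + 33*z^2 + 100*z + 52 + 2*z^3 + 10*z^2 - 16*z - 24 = c^3 - 17*c^2 + c*(-3*z^2 - 26*z + 24) + 2*z^3 + 43*z^2 + 228*z + 252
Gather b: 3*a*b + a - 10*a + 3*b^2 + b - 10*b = -9*a + 3*b^2 + b*(3*a - 9)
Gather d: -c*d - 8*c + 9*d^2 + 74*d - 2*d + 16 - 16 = -8*c + 9*d^2 + d*(72 - c)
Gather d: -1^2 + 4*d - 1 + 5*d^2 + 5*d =5*d^2 + 9*d - 2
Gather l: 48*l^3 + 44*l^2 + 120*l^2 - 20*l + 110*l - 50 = 48*l^3 + 164*l^2 + 90*l - 50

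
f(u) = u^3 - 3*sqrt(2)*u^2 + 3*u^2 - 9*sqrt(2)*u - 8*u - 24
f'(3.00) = -1.18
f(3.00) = -70.37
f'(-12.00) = 441.10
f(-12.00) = -1682.21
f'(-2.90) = 11.71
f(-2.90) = 1.27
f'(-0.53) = -18.57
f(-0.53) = -13.51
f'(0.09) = -20.93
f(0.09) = -25.87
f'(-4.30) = 45.43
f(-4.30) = -37.35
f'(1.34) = -18.67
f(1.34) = -51.60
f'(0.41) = -21.24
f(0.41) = -32.64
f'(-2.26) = 0.21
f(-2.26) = 4.96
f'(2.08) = -12.92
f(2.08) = -63.49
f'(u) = 3*u^2 - 6*sqrt(2)*u + 6*u - 9*sqrt(2) - 8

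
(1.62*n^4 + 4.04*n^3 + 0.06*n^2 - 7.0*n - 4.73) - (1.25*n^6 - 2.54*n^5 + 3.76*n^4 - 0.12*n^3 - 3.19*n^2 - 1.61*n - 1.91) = -1.25*n^6 + 2.54*n^5 - 2.14*n^4 + 4.16*n^3 + 3.25*n^2 - 5.39*n - 2.82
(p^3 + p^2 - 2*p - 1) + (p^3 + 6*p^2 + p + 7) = 2*p^3 + 7*p^2 - p + 6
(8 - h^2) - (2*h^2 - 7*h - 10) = -3*h^2 + 7*h + 18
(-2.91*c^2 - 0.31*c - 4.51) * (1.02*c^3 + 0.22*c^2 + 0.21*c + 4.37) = -2.9682*c^5 - 0.9564*c^4 - 5.2795*c^3 - 13.774*c^2 - 2.3018*c - 19.7087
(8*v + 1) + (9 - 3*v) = 5*v + 10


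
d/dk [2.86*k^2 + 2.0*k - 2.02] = 5.72*k + 2.0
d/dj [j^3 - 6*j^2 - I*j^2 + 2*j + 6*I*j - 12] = 3*j^2 - 12*j - 2*I*j + 2 + 6*I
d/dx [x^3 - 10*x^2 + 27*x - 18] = 3*x^2 - 20*x + 27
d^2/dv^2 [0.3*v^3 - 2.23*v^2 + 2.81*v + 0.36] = 1.8*v - 4.46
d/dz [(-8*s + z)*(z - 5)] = -8*s + 2*z - 5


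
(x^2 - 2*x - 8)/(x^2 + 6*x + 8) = (x - 4)/(x + 4)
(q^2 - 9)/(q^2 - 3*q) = (q + 3)/q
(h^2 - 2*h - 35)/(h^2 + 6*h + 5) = (h - 7)/(h + 1)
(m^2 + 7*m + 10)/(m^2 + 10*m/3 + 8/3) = 3*(m + 5)/(3*m + 4)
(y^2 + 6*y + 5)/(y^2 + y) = (y + 5)/y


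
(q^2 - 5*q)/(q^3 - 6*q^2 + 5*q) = 1/(q - 1)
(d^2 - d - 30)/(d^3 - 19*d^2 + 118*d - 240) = (d + 5)/(d^2 - 13*d + 40)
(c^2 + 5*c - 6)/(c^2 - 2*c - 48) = (c - 1)/(c - 8)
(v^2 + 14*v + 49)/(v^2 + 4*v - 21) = (v + 7)/(v - 3)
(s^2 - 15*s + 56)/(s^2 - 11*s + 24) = (s - 7)/(s - 3)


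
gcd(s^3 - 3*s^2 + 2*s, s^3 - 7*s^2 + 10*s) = s^2 - 2*s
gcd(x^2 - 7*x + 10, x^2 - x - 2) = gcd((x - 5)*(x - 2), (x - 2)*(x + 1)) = x - 2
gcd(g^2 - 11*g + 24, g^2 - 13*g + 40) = g - 8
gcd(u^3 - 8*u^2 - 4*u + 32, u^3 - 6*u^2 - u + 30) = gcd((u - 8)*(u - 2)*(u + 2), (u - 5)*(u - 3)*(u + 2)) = u + 2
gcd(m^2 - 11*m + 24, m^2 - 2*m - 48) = m - 8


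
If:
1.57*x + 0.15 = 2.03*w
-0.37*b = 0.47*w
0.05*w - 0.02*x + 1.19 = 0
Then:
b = 62.72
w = -49.37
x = -63.94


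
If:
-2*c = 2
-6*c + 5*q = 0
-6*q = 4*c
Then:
No Solution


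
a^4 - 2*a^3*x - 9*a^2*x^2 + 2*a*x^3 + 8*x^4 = (a - 4*x)*(a - x)*(a + x)*(a + 2*x)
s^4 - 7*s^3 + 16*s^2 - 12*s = s*(s - 3)*(s - 2)^2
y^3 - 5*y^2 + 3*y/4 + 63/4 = (y - 7/2)*(y - 3)*(y + 3/2)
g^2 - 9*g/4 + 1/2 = (g - 2)*(g - 1/4)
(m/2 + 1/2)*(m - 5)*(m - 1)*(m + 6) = m^4/2 + m^3/2 - 31*m^2/2 - m/2 + 15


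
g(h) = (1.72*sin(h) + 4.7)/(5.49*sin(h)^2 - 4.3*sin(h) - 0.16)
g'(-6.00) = 5.27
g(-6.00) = -5.55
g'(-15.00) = -1.53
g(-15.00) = 0.72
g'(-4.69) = 0.87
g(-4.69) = 6.24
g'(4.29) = -0.35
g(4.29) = 0.38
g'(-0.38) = 7.31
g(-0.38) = 1.85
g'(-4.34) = 36.97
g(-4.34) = 10.54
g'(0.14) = 29.13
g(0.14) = -7.56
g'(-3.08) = -1462.74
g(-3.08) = 36.61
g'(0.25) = 8.10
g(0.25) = -5.77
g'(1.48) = -3.68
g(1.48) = 6.40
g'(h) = (-10.98*sin(h)*cos(h) + 4.3*cos(h))*(1.72*sin(h) + 4.7)/(5.49*sin(h)^2 - 4.3*sin(h) - 0.16)^2 + 1.72*cos(h)/(5.49*sin(h)^2 - 4.3*sin(h) - 0.16)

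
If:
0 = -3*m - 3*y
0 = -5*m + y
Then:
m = 0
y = 0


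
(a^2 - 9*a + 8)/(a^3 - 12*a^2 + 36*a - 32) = (a - 1)/(a^2 - 4*a + 4)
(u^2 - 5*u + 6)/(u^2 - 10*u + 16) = (u - 3)/(u - 8)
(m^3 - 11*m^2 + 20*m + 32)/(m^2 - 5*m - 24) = (m^2 - 3*m - 4)/(m + 3)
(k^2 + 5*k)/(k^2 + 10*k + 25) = k/(k + 5)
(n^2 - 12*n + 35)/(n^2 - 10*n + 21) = (n - 5)/(n - 3)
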